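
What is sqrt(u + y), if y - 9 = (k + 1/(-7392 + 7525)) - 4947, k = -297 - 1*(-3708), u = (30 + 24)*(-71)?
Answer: 2*I*sqrt(23707649)/133 ≈ 73.219*I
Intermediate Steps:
u = -3834 (u = 54*(-71) = -3834)
k = 3411 (k = -297 + 3708 = 3411)
y = -203090/133 (y = 9 + ((3411 + 1/(-7392 + 7525)) - 4947) = 9 + ((3411 + 1/133) - 4947) = 9 + (453664/133 - 4947) = 9 - 204287/133 = -203090/133 ≈ -1527.0)
sqrt(u + y) = sqrt(-3834 - 203090/133) = sqrt(-713012/133) = 2*I*sqrt(23707649)/133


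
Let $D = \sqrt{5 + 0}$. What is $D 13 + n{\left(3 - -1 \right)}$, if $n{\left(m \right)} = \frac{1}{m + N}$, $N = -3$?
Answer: $1 + 13 \sqrt{5} \approx 30.069$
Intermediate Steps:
$D = \sqrt{5} \approx 2.2361$
$n{\left(m \right)} = \frac{1}{-3 + m}$ ($n{\left(m \right)} = \frac{1}{m - 3} = \frac{1}{-3 + m}$)
$D 13 + n{\left(3 - -1 \right)} = \sqrt{5} \cdot 13 + \frac{1}{-3 + \left(3 - -1\right)} = 13 \sqrt{5} + \frac{1}{-3 + \left(3 + 1\right)} = 13 \sqrt{5} + \frac{1}{-3 + 4} = 13 \sqrt{5} + 1^{-1} = 13 \sqrt{5} + 1 = 1 + 13 \sqrt{5}$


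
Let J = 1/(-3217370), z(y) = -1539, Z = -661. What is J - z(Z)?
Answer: 4951532429/3217370 ≈ 1539.0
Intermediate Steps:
J = -1/3217370 ≈ -3.1081e-7
J - z(Z) = -1/3217370 - 1*(-1539) = -1/3217370 + 1539 = 4951532429/3217370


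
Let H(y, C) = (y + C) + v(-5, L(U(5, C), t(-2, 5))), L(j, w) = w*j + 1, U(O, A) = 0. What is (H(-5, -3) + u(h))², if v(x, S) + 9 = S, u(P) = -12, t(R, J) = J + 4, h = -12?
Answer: 784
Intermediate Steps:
t(R, J) = 4 + J
L(j, w) = 1 + j*w (L(j, w) = j*w + 1 = 1 + j*w)
v(x, S) = -9 + S
H(y, C) = -8 + C + y (H(y, C) = (y + C) + (-9 + (1 + 0*(4 + 5))) = (C + y) + (-9 + (1 + 0*9)) = (C + y) + (-9 + (1 + 0)) = (C + y) + (-9 + 1) = (C + y) - 8 = -8 + C + y)
(H(-5, -3) + u(h))² = ((-8 - 3 - 5) - 12)² = (-16 - 12)² = (-28)² = 784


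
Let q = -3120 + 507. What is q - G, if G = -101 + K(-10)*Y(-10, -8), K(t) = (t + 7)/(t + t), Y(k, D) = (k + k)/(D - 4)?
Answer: -10049/4 ≈ -2512.3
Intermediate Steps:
Y(k, D) = 2*k/(-4 + D) (Y(k, D) = (2*k)/(-4 + D) = 2*k/(-4 + D))
K(t) = (7 + t)/(2*t) (K(t) = (7 + t)/((2*t)) = (7 + t)*(1/(2*t)) = (7 + t)/(2*t))
G = -403/4 (G = -101 + ((½)*(7 - 10)/(-10))*(2*(-10)/(-4 - 8)) = -101 + ((½)*(-⅒)*(-3))*(2*(-10)/(-12)) = -101 + 3*(2*(-10)*(-1/12))/20 = -101 + (3/20)*(5/3) = -101 + ¼ = -403/4 ≈ -100.75)
q = -2613
q - G = -2613 - 1*(-403/4) = -2613 + 403/4 = -10049/4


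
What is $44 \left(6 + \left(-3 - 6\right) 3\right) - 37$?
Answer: $-961$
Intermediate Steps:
$44 \left(6 + \left(-3 - 6\right) 3\right) - 37 = 44 \left(6 - 27\right) - 37 = 44 \left(-21\right) - 37 = -924 - 37 = -961$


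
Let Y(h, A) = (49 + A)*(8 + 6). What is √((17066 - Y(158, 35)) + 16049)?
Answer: 41*√19 ≈ 178.71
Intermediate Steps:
Y(h, A) = 686 + 14*A (Y(h, A) = (49 + A)*14 = 686 + 14*A)
√((17066 - Y(158, 35)) + 16049) = √((17066 - (686 + 14*35)) + 16049) = √((17066 - (686 + 490)) + 16049) = √((17066 - 1*1176) + 16049) = √((17066 - 1176) + 16049) = √(15890 + 16049) = √31939 = 41*√19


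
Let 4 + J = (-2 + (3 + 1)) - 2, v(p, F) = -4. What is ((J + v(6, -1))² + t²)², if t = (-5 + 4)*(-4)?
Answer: 6400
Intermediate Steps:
t = 4 (t = -1*(-4) = 4)
J = -4 (J = -4 + ((-2 + (3 + 1)) - 2) = -4 + ((-2 + 4) - 2) = -4 + (2 - 2) = -4 + 0 = -4)
((J + v(6, -1))² + t²)² = ((-4 - 4)² + 4²)² = ((-8)² + 16)² = (64 + 16)² = 80² = 6400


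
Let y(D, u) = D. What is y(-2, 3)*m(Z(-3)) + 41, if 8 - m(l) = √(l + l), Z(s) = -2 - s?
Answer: 25 + 2*√2 ≈ 27.828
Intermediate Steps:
m(l) = 8 - √2*√l (m(l) = 8 - √(l + l) = 8 - √(2*l) = 8 - √2*√l)
y(-2, 3)*m(Z(-3)) + 41 = -2*(8 - √2*√(-2 - 1*(-3))) + 41 = -2*(8 - √2*√(-2 + 3)) + 41 = -2*(8 - √2*√1) + 41 = -2*(8 - 1*√2*1) + 41 = -2*(8 - √2) + 41 = (-16 + 2*√2) + 41 = 25 + 2*√2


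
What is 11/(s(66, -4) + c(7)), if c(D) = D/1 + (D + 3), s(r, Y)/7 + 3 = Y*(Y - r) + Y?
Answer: 11/1928 ≈ 0.0057054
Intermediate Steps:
s(r, Y) = -21 + 7*Y + 7*Y*(Y - r) (s(r, Y) = -21 + 7*(Y*(Y - r) + Y) = -21 + 7*(Y + Y*(Y - r)) = -21 + (7*Y + 7*Y*(Y - r)) = -21 + 7*Y + 7*Y*(Y - r))
c(D) = 3 + 2*D (c(D) = 1*D + (3 + D) = D + (3 + D) = 3 + 2*D)
11/(s(66, -4) + c(7)) = 11/((-21 + 7*(-4) + 7*(-4)**2 - 7*(-4)*66) + (3 + 2*7)) = 11/((-21 - 28 + 7*16 + 1848) + (3 + 14)) = 11/((-21 - 28 + 112 + 1848) + 17) = 11/(1911 + 17) = 11/1928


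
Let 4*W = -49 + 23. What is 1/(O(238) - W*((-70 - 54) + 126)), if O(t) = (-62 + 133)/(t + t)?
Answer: 476/6259 ≈ 0.076051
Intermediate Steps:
W = -13/2 (W = (-49 + 23)/4 = (1/4)*(-26) = -13/2 ≈ -6.5000)
O(t) = 71/(2*t) (O(t) = 71/((2*t)) = 71*(1/(2*t)) = 71/(2*t))
1/(O(238) - W*((-70 - 54) + 126)) = 1/((71/2)/238 - (-13)*((-70 - 54) + 126)/2) = 1/((71/2)*(1/238) - (-13)*(-124 + 126)/2) = 1/(71/476 - (-13)*2/2) = 1/(71/476 - 1*(-13)) = 1/(71/476 + 13) = 1/(6259/476) = 476/6259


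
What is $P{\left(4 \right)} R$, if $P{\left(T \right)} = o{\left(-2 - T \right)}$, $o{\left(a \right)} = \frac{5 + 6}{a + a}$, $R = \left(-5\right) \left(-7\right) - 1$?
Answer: $- \frac{187}{6} \approx -31.167$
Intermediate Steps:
$R = 34$ ($R = 35 - 1 = 34$)
$o{\left(a \right)} = \frac{11}{2 a}$
$P{\left(T \right)} = \frac{11}{2 \left(-2 - T\right)}$
$P{\left(4 \right)} R = - \frac{11}{4 + 2 \cdot 4} \cdot 34 = - \frac{11}{4 + 8} \cdot 34 = - \frac{11}{12} \cdot 34 = \left(-11\right) \frac{1}{12} \cdot 34 = \left(- \frac{11}{12}\right) 34 = - \frac{187}{6}$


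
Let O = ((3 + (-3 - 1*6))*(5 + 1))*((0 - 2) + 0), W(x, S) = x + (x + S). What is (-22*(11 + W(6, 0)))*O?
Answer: -36432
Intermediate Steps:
W(x, S) = S + 2*x (W(x, S) = x + (S + x) = S + 2*x)
O = 72 (O = ((3 + (-3 - 6))*6)*(-2 + 0) = ((3 - 9)*6)*(-2) = -6*6*(-2) = -36*(-2) = 72)
(-22*(11 + W(6, 0)))*O = -22*(11 + (0 + 2*6))*72 = -22*(11 + (0 + 12))*72 = -22*(11 + 12)*72 = -22*23*72 = -506*72 = -36432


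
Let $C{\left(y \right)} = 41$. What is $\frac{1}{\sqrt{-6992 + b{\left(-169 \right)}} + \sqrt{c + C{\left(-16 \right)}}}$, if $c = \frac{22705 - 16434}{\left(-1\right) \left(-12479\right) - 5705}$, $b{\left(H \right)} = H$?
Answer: $\frac{6774}{\sqrt{1923849870} + 6774 i \sqrt{7161}} \approx 0.00089894 - 0.011748 i$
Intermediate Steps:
$c = \frac{6271}{6774}$ ($c = \frac{6271}{12479 - 5705} = \frac{6271}{6774} \approx 0.92575$)
$\frac{1}{\sqrt{-6992 + b{\left(-169 \right)}} + \sqrt{c + C{\left(-16 \right)}}} = \frac{1}{\sqrt{-6992 - 169} + \sqrt{\frac{6271}{6774} + 41}} = \frac{1}{\sqrt{-7161} + \sqrt{\frac{284005}{6774}}} = \frac{1}{i \sqrt{7161} + \frac{\sqrt{1923849870}}{6774}} = \frac{1}{\frac{\sqrt{1923849870}}{6774} + i \sqrt{7161}}$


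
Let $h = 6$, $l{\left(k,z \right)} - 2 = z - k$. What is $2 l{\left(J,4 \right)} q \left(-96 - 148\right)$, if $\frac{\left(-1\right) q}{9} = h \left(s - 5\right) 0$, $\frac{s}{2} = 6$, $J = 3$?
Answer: $0$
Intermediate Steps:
$s = 12$ ($s = 2 \cdot 6 = 12$)
$l{\left(k,z \right)} = 2 + z - k$ ($l{\left(k,z \right)} = 2 - \left(k - z\right) = 2 + z - k$)
$q = 0$ ($q = - 9 \cdot 6 \left(12 - 5\right) 0 = - 9 \cdot 6 \cdot 7 \cdot 0 = - 9 \cdot 42 \cdot 0 = \left(-9\right) 0 = 0$)
$2 l{\left(J,4 \right)} q \left(-96 - 148\right) = 2 \left(2 + 4 - 3\right) 0 \left(-96 - 148\right) = 2 \left(2 + 4 - 3\right) 0 \left(-244\right) = 2 \cdot 3 \cdot 0 \left(-244\right) = 6 \cdot 0 \left(-244\right) = 0 \left(-244\right) = 0$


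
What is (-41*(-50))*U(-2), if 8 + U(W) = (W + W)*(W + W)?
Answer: 16400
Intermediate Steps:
U(W) = -8 + 4*W² (U(W) = -8 + (W + W)*(W + W) = -8 + (2*W)*(2*W) = -8 + 4*W²)
(-41*(-50))*U(-2) = (-41*(-50))*(-8 + 4*(-2)²) = 2050*(-8 + 4*4) = 2050*(-8 + 16) = 2050*8 = 16400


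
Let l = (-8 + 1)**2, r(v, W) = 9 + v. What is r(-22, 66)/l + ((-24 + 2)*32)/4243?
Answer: -89655/207907 ≈ -0.43123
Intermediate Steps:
l = 49 (l = (-7)**2 = 49)
r(-22, 66)/l + ((-24 + 2)*32)/4243 = (9 - 22)/49 + ((-24 + 2)*32)/4243 = -13*1/49 - 22*32*(1/4243) = -13/49 - 704*1/4243 = -13/49 - 704/4243 = -89655/207907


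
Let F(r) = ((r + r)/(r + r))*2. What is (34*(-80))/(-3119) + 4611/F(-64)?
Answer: 14387149/6238 ≈ 2306.4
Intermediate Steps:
F(r) = 2 (F(r) = ((2*r)/((2*r)))*2 = ((2*r)*(1/(2*r)))*2 = 1*2 = 2)
(34*(-80))/(-3119) + 4611/F(-64) = (34*(-80))/(-3119) + 4611/2 = -2720*(-1/3119) + 4611*(1/2) = 2720/3119 + 4611/2 = 14387149/6238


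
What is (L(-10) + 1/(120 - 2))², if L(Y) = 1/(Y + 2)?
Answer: 3025/222784 ≈ 0.013578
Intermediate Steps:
L(Y) = 1/(2 + Y)
(L(-10) + 1/(120 - 2))² = (1/(2 - 10) + 1/(120 - 2))² = (1/(-8) + 1/118)² = (-⅛ + 1/118)² = (-55/472)² = 3025/222784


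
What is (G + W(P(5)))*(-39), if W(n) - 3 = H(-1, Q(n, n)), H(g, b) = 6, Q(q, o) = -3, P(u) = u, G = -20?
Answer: 429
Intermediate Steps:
W(n) = 9 (W(n) = 3 + 6 = 9)
(G + W(P(5)))*(-39) = (-20 + 9)*(-39) = -11*(-39) = 429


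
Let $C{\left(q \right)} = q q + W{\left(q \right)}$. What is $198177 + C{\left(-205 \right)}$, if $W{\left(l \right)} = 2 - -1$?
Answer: $240205$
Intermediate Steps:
$W{\left(l \right)} = 3$ ($W{\left(l \right)} = 2 + 1 = 3$)
$C{\left(q \right)} = 3 + q^{2}$ ($C{\left(q \right)} = q q + 3 = q^{2} + 3 = 3 + q^{2}$)
$198177 + C{\left(-205 \right)} = 198177 + \left(3 + \left(-205\right)^{2}\right) = 198177 + \left(3 + 42025\right) = 198177 + 42028 = 240205$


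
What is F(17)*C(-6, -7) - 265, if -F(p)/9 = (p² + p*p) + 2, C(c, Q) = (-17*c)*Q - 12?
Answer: 3789455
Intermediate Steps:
C(c, Q) = -12 - 17*Q*c (C(c, Q) = -17*Q*c - 12 = -12 - 17*Q*c)
F(p) = -18 - 18*p² (F(p) = -9*((p² + p*p) + 2) = -9*((p² + p²) + 2) = -9*(2*p² + 2) = -9*(2 + 2*p²) = -18 - 18*p²)
F(17)*C(-6, -7) - 265 = (-18 - 18*17²)*(-12 - 17*(-7)*(-6)) - 265 = (-18 - 18*289)*(-12 - 714) - 265 = (-18 - 5202)*(-726) - 265 = -5220*(-726) - 265 = 3789720 - 265 = 3789455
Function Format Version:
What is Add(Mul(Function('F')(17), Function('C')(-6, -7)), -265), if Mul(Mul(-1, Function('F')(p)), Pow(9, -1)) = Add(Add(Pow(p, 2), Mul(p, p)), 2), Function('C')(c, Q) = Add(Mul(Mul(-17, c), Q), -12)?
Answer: 3789455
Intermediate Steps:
Function('C')(c, Q) = Add(-12, Mul(-17, Q, c)) (Function('C')(c, Q) = Add(Mul(-17, Q, c), -12) = Add(-12, Mul(-17, Q, c)))
Function('F')(p) = Add(-18, Mul(-18, Pow(p, 2))) (Function('F')(p) = Mul(-9, Add(Add(Pow(p, 2), Mul(p, p)), 2)) = Mul(-9, Add(Add(Pow(p, 2), Pow(p, 2)), 2)) = Mul(-9, Add(Mul(2, Pow(p, 2)), 2)) = Mul(-9, Add(2, Mul(2, Pow(p, 2)))) = Add(-18, Mul(-18, Pow(p, 2))))
Add(Mul(Function('F')(17), Function('C')(-6, -7)), -265) = Add(Mul(Add(-18, Mul(-18, Pow(17, 2))), Add(-12, Mul(-17, -7, -6))), -265) = Add(Mul(Add(-18, Mul(-18, 289)), Add(-12, -714)), -265) = Add(Mul(Add(-18, -5202), -726), -265) = Add(Mul(-5220, -726), -265) = Add(3789720, -265) = 3789455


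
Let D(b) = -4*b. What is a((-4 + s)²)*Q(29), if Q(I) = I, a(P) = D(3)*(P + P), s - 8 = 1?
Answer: -17400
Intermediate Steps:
s = 9 (s = 8 + 1 = 9)
a(P) = -24*P (a(P) = (-4*3)*(P + P) = -24*P)
a((-4 + s)²)*Q(29) = -24*(-4 + 9)²*29 = -24*5²*29 = -24*25*29 = -600*29 = -17400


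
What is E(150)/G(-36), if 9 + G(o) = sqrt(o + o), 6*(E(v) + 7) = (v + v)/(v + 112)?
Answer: 892/2227 + 1784*I*sqrt(2)/6681 ≈ 0.40054 + 0.37763*I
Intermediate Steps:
E(v) = -7 + v/(3*(112 + v)) (E(v) = -7 + ((v + v)/(v + 112))/6 = -7 + ((2*v)/(112 + v))/6 = -7 + (2*v/(112 + v))/6 = -7 + v/(3*(112 + v)))
G(o) = -9 + sqrt(2)*sqrt(o) (G(o) = -9 + sqrt(o + o) = -9 + sqrt(2*o) = -9 + sqrt(2)*sqrt(o))
E(150)/G(-36) = (4*(-588 - 5*150)/(3*(112 + 150)))/(-9 + sqrt(2)*sqrt(-36)) = ((4/3)*(-588 - 750)/262)/(-9 + sqrt(2)*(6*I)) = ((4/3)*(1/262)*(-1338))/(-9 + 6*I*sqrt(2)) = -892/(131*(-9 + 6*I*sqrt(2)))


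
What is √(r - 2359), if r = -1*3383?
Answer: 3*I*√638 ≈ 75.776*I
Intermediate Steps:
r = -3383
√(r - 2359) = √(-3383 - 2359) = √(-5742) = 3*I*√638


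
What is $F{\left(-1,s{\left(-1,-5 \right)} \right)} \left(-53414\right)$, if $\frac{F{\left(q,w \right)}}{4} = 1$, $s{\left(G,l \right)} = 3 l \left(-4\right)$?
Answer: $-213656$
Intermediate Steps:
$s{\left(G,l \right)} = - 12 l$
$F{\left(q,w \right)} = 4$ ($F{\left(q,w \right)} = 4 \cdot 1 = 4$)
$F{\left(-1,s{\left(-1,-5 \right)} \right)} \left(-53414\right) = 4 \left(-53414\right) = -213656$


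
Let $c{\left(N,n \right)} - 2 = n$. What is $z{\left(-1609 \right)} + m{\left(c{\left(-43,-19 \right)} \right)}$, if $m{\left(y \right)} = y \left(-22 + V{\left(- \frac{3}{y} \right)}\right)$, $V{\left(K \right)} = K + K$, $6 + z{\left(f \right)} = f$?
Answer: $-1247$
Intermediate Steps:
$z{\left(f \right)} = -6 + f$
$c{\left(N,n \right)} = 2 + n$
$V{\left(K \right)} = 2 K$
$m{\left(y \right)} = y \left(-22 - \frac{6}{y}\right)$ ($m{\left(y \right)} = y \left(-22 + 2 \left(- \frac{3}{y}\right)\right) = y \left(-22 - \frac{6}{y}\right)$)
$z{\left(-1609 \right)} + m{\left(c{\left(-43,-19 \right)} \right)} = \left(-6 - 1609\right) - \left(6 + 22 \left(2 - 19\right)\right) = -1615 - -368 = -1615 + \left(-6 + 374\right) = -1615 + 368 = -1247$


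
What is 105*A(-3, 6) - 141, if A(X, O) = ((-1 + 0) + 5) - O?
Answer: -351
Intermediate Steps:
A(X, O) = 4 - O (A(X, O) = (-1 + 5) - O = 4 - O)
105*A(-3, 6) - 141 = 105*(4 - 1*6) - 141 = 105*(4 - 6) - 141 = 105*(-2) - 141 = -210 - 141 = -351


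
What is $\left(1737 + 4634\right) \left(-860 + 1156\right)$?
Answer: $1885816$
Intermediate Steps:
$\left(1737 + 4634\right) \left(-860 + 1156\right) = 6371 \cdot 296 = 1885816$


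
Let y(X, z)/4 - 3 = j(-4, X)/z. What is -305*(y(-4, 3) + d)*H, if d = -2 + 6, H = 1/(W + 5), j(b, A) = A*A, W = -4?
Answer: -34160/3 ≈ -11387.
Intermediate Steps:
j(b, A) = A**2
y(X, z) = 12 + 4*X**2/z (y(X, z) = 12 + 4*(X**2/z) = 12 + 4*X**2/z)
H = 1 (H = 1/(-4 + 5) = 1/1 = 1)
d = 4
-305*(y(-4, 3) + d)*H = -305*((12 + 4*(-4)**2/3) + 4) = -305*((12 + 4*16*(1/3)) + 4) = -305*((12 + 64/3) + 4) = -305*(100/3 + 4) = -34160/3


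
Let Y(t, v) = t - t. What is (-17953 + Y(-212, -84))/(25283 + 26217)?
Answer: -17953/51500 ≈ -0.34860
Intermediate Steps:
Y(t, v) = 0
(-17953 + Y(-212, -84))/(25283 + 26217) = (-17953 + 0)/(25283 + 26217) = -17953/51500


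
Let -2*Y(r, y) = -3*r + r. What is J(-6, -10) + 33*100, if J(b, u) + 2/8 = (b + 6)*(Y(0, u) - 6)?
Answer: 13199/4 ≈ 3299.8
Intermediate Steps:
Y(r, y) = r (Y(r, y) = -(-3*r + r)/2 = -(-1)*r = r)
J(b, u) = -145/4 - 6*b (J(b, u) = -¼ + (b + 6)*(0 - 6) = -¼ + (6 + b)*(-6) = -¼ + (-36 - 6*b) = -145/4 - 6*b)
J(-6, -10) + 33*100 = (-145/4 - 6*(-6)) + 33*100 = (-145/4 + 36) + 3300 = -¼ + 3300 = 13199/4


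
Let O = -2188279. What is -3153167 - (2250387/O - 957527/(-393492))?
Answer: -2715099602248753385/861070280268 ≈ -3.1532e+6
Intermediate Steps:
-3153167 - (2250387/O - 957527/(-393492)) = -3153167 - (2250387/(-2188279) - 957527/(-393492)) = -3153167 - (2250387*(-1/2188279) - 957527*(-1/393492)) = -3153167 - (-2250387/2188279 + 957527/393492) = -3153167 - 1*1209826944629/861070280268 = -3153167 - 1209826944629/861070280268 = -2715099602248753385/861070280268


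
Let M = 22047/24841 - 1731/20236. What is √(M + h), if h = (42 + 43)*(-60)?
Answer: I*√322128668118104698701/251341238 ≈ 71.409*I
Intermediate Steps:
h = -5100 (h = 85*(-60) = -5100)
M = 403143321/502682476 (M = 22047*(1/24841) - 1731*1/20236 = 22047/24841 - 1731/20236 = 403143321/502682476 ≈ 0.80198)
√(M + h) = √(403143321/502682476 - 5100) = √(-2563277484279/502682476) = I*√322128668118104698701/251341238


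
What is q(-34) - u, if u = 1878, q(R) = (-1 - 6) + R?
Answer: -1919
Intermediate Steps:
q(R) = -7 + R
q(-34) - u = (-7 - 34) - 1*1878 = -41 - 1878 = -1919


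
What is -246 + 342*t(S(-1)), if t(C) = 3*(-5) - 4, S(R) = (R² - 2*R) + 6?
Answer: -6744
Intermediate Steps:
S(R) = 6 + R² - 2*R
t(C) = -19 (t(C) = -15 - 4 = -19)
-246 + 342*t(S(-1)) = -246 + 342*(-19) = -246 - 6498 = -6744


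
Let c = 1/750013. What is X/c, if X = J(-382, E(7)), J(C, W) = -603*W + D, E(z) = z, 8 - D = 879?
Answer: -3819066196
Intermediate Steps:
D = -871 (D = 8 - 1*879 = 8 - 879 = -871)
J(C, W) = -871 - 603*W (J(C, W) = -603*W - 871 = -871 - 603*W)
c = 1/750013 ≈ 1.3333e-6
X = -5092 (X = -871 - 603*7 = -871 - 4221 = -5092)
X/c = -5092/1/750013 = -5092*750013 = -3819066196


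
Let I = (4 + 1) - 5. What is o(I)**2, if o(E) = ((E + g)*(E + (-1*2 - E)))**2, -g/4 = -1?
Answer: 4096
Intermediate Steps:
g = 4 (g = -4*(-1) = 4)
I = 0 (I = 5 - 5 = 0)
o(E) = (-8 - 2*E)**2 (o(E) = ((E + 4)*(E + (-1*2 - E)))**2 = ((4 + E)*(E + (-2 - E)))**2 = ((4 + E)*(-2))**2 = (-8 - 2*E)**2)
o(I)**2 = (4*(4 + 0)**2)**2 = (4*4**2)**2 = (4*16)**2 = 64**2 = 4096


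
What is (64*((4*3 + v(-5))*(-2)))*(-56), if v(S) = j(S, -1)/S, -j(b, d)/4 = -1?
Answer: 401408/5 ≈ 80282.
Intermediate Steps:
j(b, d) = 4 (j(b, d) = -4*(-1) = 4)
v(S) = 4/S
(64*((4*3 + v(-5))*(-2)))*(-56) = (64*((4*3 + 4/(-5))*(-2)))*(-56) = (64*((12 + 4*(-⅕))*(-2)))*(-56) = (64*((12 - ⅘)*(-2)))*(-56) = (64*((56/5)*(-2)))*(-56) = (64*(-112/5))*(-56) = -7168/5*(-56) = 401408/5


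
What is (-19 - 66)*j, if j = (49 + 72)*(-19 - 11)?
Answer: 308550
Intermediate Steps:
j = -3630 (j = 121*(-30) = -3630)
(-19 - 66)*j = (-19 - 66)*(-3630) = -85*(-3630) = 308550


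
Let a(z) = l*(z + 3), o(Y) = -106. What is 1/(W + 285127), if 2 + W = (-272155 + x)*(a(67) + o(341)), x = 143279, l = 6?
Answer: -1/40181939 ≈ -2.4887e-8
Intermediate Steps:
a(z) = 18 + 6*z (a(z) = 6*(z + 3) = 6*(3 + z) = 18 + 6*z)
W = -40467066 (W = -2 + (-272155 + 143279)*((18 + 6*67) - 106) = -2 - 128876*((18 + 402) - 106) = -2 - 128876*(420 - 106) = -2 - 128876*314 = -2 - 40467064 = -40467066)
1/(W + 285127) = 1/(-40467066 + 285127) = 1/(-40181939) = -1/40181939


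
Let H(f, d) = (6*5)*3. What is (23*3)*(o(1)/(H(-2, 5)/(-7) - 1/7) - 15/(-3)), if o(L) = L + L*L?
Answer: 4347/13 ≈ 334.38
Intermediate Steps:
H(f, d) = 90 (H(f, d) = 30*3 = 90)
o(L) = L + L²
(23*3)*(o(1)/(H(-2, 5)/(-7) - 1/7) - 15/(-3)) = (23*3)*((1*(1 + 1))/(90/(-7) - 1/7) - 15/(-3)) = 69*((1*2)/(90*(-⅐) - 1*⅐) - 15*(-⅓)) = 69*(2/(-90/7 - ⅐) + 5) = 69*(2/(-13) + 5) = 69*(2*(-1/13) + 5) = 69*(-2/13 + 5) = 69*(63/13) = 4347/13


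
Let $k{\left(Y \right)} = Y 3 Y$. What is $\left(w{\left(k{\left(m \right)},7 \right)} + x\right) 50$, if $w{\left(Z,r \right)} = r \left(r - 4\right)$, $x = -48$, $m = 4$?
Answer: $-1350$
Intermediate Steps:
$k{\left(Y \right)} = 3 Y^{2}$ ($k{\left(Y \right)} = 3 Y Y = 3 Y^{2}$)
$w{\left(Z,r \right)} = r \left(-4 + r\right)$ ($w{\left(Z,r \right)} = r \left(r - 4\right) = r \left(-4 + r\right)$)
$\left(w{\left(k{\left(m \right)},7 \right)} + x\right) 50 = \left(7 \left(-4 + 7\right) - 48\right) 50 = \left(7 \cdot 3 - 48\right) 50 = \left(21 - 48\right) 50 = \left(-27\right) 50 = -1350$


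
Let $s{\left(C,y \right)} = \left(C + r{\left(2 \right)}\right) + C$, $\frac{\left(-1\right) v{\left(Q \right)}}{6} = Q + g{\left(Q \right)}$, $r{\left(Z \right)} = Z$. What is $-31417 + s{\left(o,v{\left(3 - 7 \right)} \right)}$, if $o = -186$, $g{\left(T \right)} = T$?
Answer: $-31787$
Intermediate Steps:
$v{\left(Q \right)} = - 12 Q$ ($v{\left(Q \right)} = - 6 \left(Q + Q\right) = - 6 \cdot 2 Q = - 12 Q$)
$s{\left(C,y \right)} = 2 + 2 C$ ($s{\left(C,y \right)} = \left(C + 2\right) + C = \left(2 + C\right) + C = 2 + 2 C$)
$-31417 + s{\left(o,v{\left(3 - 7 \right)} \right)} = -31417 + \left(2 + 2 \left(-186\right)\right) = -31417 + \left(2 - 372\right) = -31417 - 370 = -31787$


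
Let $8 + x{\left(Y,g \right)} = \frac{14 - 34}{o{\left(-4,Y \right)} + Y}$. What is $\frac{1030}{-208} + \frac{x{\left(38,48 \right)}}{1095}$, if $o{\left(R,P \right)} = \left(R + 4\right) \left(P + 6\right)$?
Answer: $- \frac{3577141}{721240} \approx -4.9597$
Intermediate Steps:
$o{\left(R,P \right)} = \left(4 + R\right) \left(6 + P\right)$
$x{\left(Y,g \right)} = -8 - \frac{20}{Y}$ ($x{\left(Y,g \right)} = -8 + \frac{14 - 34}{\left(24 + 4 Y + 6 \left(-4\right) + Y \left(-4\right)\right) + Y} = -8 - \frac{20}{\left(24 + 4 Y - 24 - 4 Y\right) + Y} = -8 - \frac{20}{0 + Y} = -8 - \frac{20}{Y}$)
$\frac{1030}{-208} + \frac{x{\left(38,48 \right)}}{1095} = \frac{1030}{-208} + \frac{-8 - \frac{20}{38}}{1095} = 1030 \left(- \frac{1}{208}\right) + \left(-8 - \frac{10}{19}\right) \frac{1}{1095} = - \frac{515}{104} + \left(-8 - \frac{10}{19}\right) \frac{1}{1095} = - \frac{515}{104} - \frac{54}{6935} = - \frac{3577141}{721240}$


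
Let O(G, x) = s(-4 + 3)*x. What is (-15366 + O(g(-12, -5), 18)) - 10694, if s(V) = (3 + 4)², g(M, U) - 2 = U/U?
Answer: -25178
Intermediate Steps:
g(M, U) = 3 (g(M, U) = 2 + U/U = 2 + 1 = 3)
s(V) = 49 (s(V) = 7² = 49)
O(G, x) = 49*x
(-15366 + O(g(-12, -5), 18)) - 10694 = (-15366 + 49*18) - 10694 = (-15366 + 882) - 10694 = -14484 - 10694 = -25178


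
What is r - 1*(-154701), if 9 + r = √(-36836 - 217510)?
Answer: 154692 + I*√254346 ≈ 1.5469e+5 + 504.33*I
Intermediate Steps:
r = -9 + I*√254346 (r = -9 + √(-36836 - 217510) = -9 + √(-254346) = -9 + I*√254346 ≈ -9.0 + 504.33*I)
r - 1*(-154701) = (-9 + I*√254346) - 1*(-154701) = (-9 + I*√254346) + 154701 = 154692 + I*√254346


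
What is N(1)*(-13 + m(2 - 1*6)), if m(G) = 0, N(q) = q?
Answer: -13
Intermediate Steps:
N(1)*(-13 + m(2 - 1*6)) = 1*(-13 + 0) = 1*(-13) = -13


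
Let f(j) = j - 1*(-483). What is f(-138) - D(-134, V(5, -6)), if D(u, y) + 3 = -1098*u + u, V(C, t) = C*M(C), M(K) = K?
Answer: -146650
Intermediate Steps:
V(C, t) = C² (V(C, t) = C*C = C²)
D(u, y) = -3 - 1097*u (D(u, y) = -3 + (-1098*u + u) = -3 - 1097*u)
f(j) = 483 + j (f(j) = j + 483 = 483 + j)
f(-138) - D(-134, V(5, -6)) = (483 - 138) - (-3 - 1097*(-134)) = 345 - (-3 + 146998) = 345 - 1*146995 = 345 - 146995 = -146650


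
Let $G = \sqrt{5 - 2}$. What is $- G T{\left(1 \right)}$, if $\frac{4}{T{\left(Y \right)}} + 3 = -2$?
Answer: $\frac{4 \sqrt{3}}{5} \approx 1.3856$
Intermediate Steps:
$G = \sqrt{3} \approx 1.732$
$T{\left(Y \right)} = - \frac{4}{5}$ ($T{\left(Y \right)} = \frac{4}{-3 - 2} = \frac{4}{-5} = 4 \left(- \frac{1}{5}\right) = - \frac{4}{5}$)
$- G T{\left(1 \right)} = - \sqrt{3} \left(- \frac{4}{5}\right) = \frac{4 \sqrt{3}}{5}$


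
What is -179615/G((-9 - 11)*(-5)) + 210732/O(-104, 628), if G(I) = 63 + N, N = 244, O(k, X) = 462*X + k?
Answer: -13007350739/22259956 ≈ -584.34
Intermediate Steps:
O(k, X) = k + 462*X
G(I) = 307 (G(I) = 63 + 244 = 307)
-179615/G((-9 - 11)*(-5)) + 210732/O(-104, 628) = -179615/307 + 210732/(-104 + 462*628) = -179615*1/307 + 210732/(-104 + 290136) = -179615/307 + 210732/290032 = -179615/307 + 210732*(1/290032) = -179615/307 + 52683/72508 = -13007350739/22259956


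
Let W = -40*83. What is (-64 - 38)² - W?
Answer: 13724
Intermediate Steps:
W = -3320
(-64 - 38)² - W = (-64 - 38)² - 1*(-3320) = (-102)² + 3320 = 10404 + 3320 = 13724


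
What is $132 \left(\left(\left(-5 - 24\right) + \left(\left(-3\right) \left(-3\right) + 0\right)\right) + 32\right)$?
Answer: $1584$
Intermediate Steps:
$132 \left(\left(\left(-5 - 24\right) + \left(\left(-3\right) \left(-3\right) + 0\right)\right) + 32\right) = 132 \left(\left(\left(-5 - 24\right) + \left(9 + 0\right)\right) + 32\right) = 132 \left(\left(-29 + 9\right) + 32\right) = 132 \left(-20 + 32\right) = 132 \cdot 12 = 1584$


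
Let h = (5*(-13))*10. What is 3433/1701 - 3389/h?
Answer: 7996139/1105650 ≈ 7.2321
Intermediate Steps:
h = -650 (h = -65*10 = -650)
3433/1701 - 3389/h = 3433/1701 - 3389/(-650) = 3433*(1/1701) - 3389*(-1/650) = 3433/1701 + 3389/650 = 7996139/1105650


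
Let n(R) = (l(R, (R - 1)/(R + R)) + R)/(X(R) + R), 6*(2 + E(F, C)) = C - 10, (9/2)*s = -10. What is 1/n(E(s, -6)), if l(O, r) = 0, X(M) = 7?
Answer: -1/2 ≈ -0.50000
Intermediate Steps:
s = -20/9 (s = (2/9)*(-10) = -20/9 ≈ -2.2222)
E(F, C) = -11/3 + C/6 (E(F, C) = -2 + (C - 10)/6 = -2 + (-10 + C)/6 = -2 + (-5/3 + C/6) = -11/3 + C/6)
n(R) = R/(7 + R) (n(R) = (0 + R)/(7 + R) = R/(7 + R))
1/n(E(s, -6)) = 1/((-11/3 + (1/6)*(-6))/(7 + (-11/3 + (1/6)*(-6)))) = 1/((-11/3 - 1)/(7 + (-11/3 - 1))) = 1/(-14/(3*(7 - 14/3))) = 1/(-14/(3*7/3)) = 1/(-14/3*3/7) = 1/(-2) = -1/2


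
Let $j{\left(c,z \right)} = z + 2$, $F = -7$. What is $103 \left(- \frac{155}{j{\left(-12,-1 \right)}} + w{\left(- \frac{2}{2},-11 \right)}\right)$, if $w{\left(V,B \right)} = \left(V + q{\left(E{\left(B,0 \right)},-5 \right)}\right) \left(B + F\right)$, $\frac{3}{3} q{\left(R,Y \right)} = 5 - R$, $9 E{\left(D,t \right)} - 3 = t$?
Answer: $-22763$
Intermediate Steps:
$E{\left(D,t \right)} = \frac{1}{3} + \frac{t}{9}$
$q{\left(R,Y \right)} = 5 - R$
$j{\left(c,z \right)} = 2 + z$
$w{\left(V,B \right)} = \left(-7 + B\right) \left(\frac{14}{3} + V\right)$ ($w{\left(V,B \right)} = \left(V + \left(5 - \left(\frac{1}{3} + \frac{1}{9} \cdot 0\right)\right)\right) \left(B - 7\right) = \left(V + \left(5 - \left(\frac{1}{3} + 0\right)\right)\right) \left(-7 + B\right) = \left(V + \left(5 - \frac{1}{3}\right)\right) \left(-7 + B\right) = \left(V + \frac{14}{3}\right) \left(-7 + B\right) = \left(\frac{14}{3} + V\right) \left(-7 + B\right) = \left(-7 + B\right) \left(\frac{14}{3} + V\right)$)
$103 \left(- \frac{155}{j{\left(-12,-1 \right)}} + w{\left(- \frac{2}{2},-11 \right)}\right) = 103 \left(- \frac{155}{2 - 1} - \left(84 + 18 \left(-2\right) \frac{1}{2}\right)\right) = 103 \left(- \frac{155}{1} - \left(84 + 18 \left(-2\right) \frac{1}{2}\right)\right) = 103 \left(\left(-155\right) 1 - 66\right) = 103 \left(-155 + \left(- \frac{98}{3} + 7 - \frac{154}{3} + 11\right)\right) = 103 \left(-155 - 66\right) = 103 \left(-221\right) = -22763$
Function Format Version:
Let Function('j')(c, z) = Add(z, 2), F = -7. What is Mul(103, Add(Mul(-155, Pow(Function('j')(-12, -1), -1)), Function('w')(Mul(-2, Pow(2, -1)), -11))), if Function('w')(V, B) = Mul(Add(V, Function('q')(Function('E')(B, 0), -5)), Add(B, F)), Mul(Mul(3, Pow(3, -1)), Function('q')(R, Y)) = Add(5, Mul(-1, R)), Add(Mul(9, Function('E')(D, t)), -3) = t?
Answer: -22763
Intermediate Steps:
Function('E')(D, t) = Add(Rational(1, 3), Mul(Rational(1, 9), t))
Function('q')(R, Y) = Add(5, Mul(-1, R))
Function('j')(c, z) = Add(2, z)
Function('w')(V, B) = Mul(Add(-7, B), Add(Rational(14, 3), V)) (Function('w')(V, B) = Mul(Add(V, Add(5, Mul(-1, Add(Rational(1, 3), Mul(Rational(1, 9), 0))))), Add(B, -7)) = Mul(Add(V, Add(5, Mul(-1, Add(Rational(1, 3), 0)))), Add(-7, B)) = Mul(Add(V, Add(5, Mul(-1, Rational(1, 3)))), Add(-7, B)) = Mul(Add(V, Add(5, Rational(-1, 3))), Add(-7, B)) = Mul(Add(V, Rational(14, 3)), Add(-7, B)) = Mul(Add(Rational(14, 3), V), Add(-7, B)) = Mul(Add(-7, B), Add(Rational(14, 3), V)))
Mul(103, Add(Mul(-155, Pow(Function('j')(-12, -1), -1)), Function('w')(Mul(-2, Pow(2, -1)), -11))) = Mul(103, Add(Mul(-155, Pow(Add(2, -1), -1)), Add(Rational(-98, 3), Mul(-7, Mul(-2, Pow(2, -1))), Mul(Rational(14, 3), -11), Mul(-11, Mul(-2, Pow(2, -1)))))) = Mul(103, Add(Mul(-155, Pow(1, -1)), Add(Rational(-98, 3), Mul(-7, Mul(-2, Rational(1, 2))), Rational(-154, 3), Mul(-11, Mul(-2, Rational(1, 2)))))) = Mul(103, Add(Mul(-155, 1), Add(Rational(-98, 3), Mul(-7, -1), Rational(-154, 3), Mul(-11, -1)))) = Mul(103, Add(-155, Add(Rational(-98, 3), 7, Rational(-154, 3), 11))) = Mul(103, Add(-155, -66)) = Mul(103, -221) = -22763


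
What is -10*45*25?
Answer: -11250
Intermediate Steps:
-10*45*25 = -450*25 = -11250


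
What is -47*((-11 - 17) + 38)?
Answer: -470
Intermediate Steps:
-47*((-11 - 17) + 38) = -47*(-28 + 38) = -47*10 = -470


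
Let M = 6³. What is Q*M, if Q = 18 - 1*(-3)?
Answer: 4536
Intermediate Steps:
M = 216
Q = 21 (Q = 18 + 3 = 21)
Q*M = 21*216 = 4536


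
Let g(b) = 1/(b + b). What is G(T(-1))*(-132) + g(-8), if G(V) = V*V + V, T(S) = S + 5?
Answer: -42241/16 ≈ -2640.1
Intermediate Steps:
T(S) = 5 + S
G(V) = V + V² (G(V) = V² + V = V + V²)
g(b) = 1/(2*b)
G(T(-1))*(-132) + g(-8) = ((5 - 1)*(1 + (5 - 1)))*(-132) + (½)/(-8) = (4*(1 + 4))*(-132) + (½)*(-⅛) = (4*5)*(-132) - 1/16 = 20*(-132) - 1/16 = -2640 - 1/16 = -42241/16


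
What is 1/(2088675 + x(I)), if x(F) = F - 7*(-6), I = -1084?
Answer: 1/2087633 ≈ 4.7901e-7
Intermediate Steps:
x(F) = 42 + F (x(F) = F + 42 = 42 + F)
1/(2088675 + x(I)) = 1/(2088675 + (42 - 1084)) = 1/(2088675 - 1042) = 1/2087633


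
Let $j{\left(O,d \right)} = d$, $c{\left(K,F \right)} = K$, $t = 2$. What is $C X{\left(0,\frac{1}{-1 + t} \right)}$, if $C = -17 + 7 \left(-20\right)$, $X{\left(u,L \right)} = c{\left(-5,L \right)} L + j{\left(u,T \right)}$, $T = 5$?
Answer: $0$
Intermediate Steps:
$X{\left(u,L \right)} = 5 - 5 L$ ($X{\left(u,L \right)} = - 5 L + 5 = 5 - 5 L$)
$C = -157$ ($C = -17 - 140 = -157$)
$C X{\left(0,\frac{1}{-1 + t} \right)} = - 157 \left(5 - \frac{5}{-1 + 2}\right) = - 157 \left(5 - \frac{5}{1}\right) = - 157 \left(5 - 5\right) = \left(-157\right) 0 = 0$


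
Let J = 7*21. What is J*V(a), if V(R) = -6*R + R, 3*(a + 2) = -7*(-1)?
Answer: -245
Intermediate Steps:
J = 147
a = 1/3 (a = -2 + (-7*(-1))/3 = -2 + (1/3)*7 = -2 + 7/3 = 1/3 ≈ 0.33333)
V(R) = -5*R
J*V(a) = 147*(-5*1/3) = 147*(-5/3) = -245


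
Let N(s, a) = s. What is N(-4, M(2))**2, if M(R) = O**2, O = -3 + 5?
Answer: 16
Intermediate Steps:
O = 2
M(R) = 4 (M(R) = 2**2 = 4)
N(-4, M(2))**2 = (-4)**2 = 16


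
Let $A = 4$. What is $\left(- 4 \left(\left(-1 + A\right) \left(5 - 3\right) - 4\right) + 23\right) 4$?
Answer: $60$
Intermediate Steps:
$\left(- 4 \left(\left(-1 + A\right) \left(5 - 3\right) - 4\right) + 23\right) 4 = \left(- 4 \left(\left(-1 + 4\right) \left(5 - 3\right) - 4\right) + 23\right) 4 = \left(- 4 \left(3 \cdot 2 - 4\right) + 23\right) 4 = \left(- 4 \left(6 - 4\right) + 23\right) 4 = \left(\left(-4\right) 2 + 23\right) 4 = \left(-8 + 23\right) 4 = 15 \cdot 4 = 60$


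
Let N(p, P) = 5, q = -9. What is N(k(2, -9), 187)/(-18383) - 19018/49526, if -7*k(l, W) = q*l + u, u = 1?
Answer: -174927762/455218229 ≈ -0.38427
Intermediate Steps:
k(l, W) = -⅐ + 9*l/7 (k(l, W) = -(-9*l + 1)/7 = -(1 - 9*l)/7 = -⅐ + 9*l/7)
N(k(2, -9), 187)/(-18383) - 19018/49526 = 5/(-18383) - 19018/49526 = 5*(-1/18383) - 19018*1/49526 = -5/18383 - 9509/24763 = -174927762/455218229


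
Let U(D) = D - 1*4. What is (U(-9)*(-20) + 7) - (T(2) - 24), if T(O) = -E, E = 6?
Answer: 297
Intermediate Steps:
T(O) = -6 (T(O) = -1*6 = -6)
U(D) = -4 + D (U(D) = D - 4 = -4 + D)
(U(-9)*(-20) + 7) - (T(2) - 24) = ((-4 - 9)*(-20) + 7) - (-6 - 24) = (-13*(-20) + 7) - (-30) = (260 + 7) - 1*(-30) = 267 + 30 = 297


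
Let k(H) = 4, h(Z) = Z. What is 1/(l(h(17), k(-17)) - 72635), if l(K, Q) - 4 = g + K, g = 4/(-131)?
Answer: -131/9512438 ≈ -1.3771e-5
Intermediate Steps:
g = -4/131 (g = 4*(-1/131) = -4/131 ≈ -0.030534)
l(K, Q) = 520/131 + K (l(K, Q) = 4 + (-4/131 + K) = 520/131 + K)
1/(l(h(17), k(-17)) - 72635) = 1/((520/131 + 17) - 72635) = 1/(2747/131 - 72635) = 1/(-9512438/131) = -131/9512438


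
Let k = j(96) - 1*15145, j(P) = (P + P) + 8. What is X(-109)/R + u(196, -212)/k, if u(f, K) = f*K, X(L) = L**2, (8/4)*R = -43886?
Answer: 14983959/6692615 ≈ 2.2389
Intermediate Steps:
R = -21943 (R = (1/2)*(-43886) = -21943)
j(P) = 8 + 2*P (j(P) = 2*P + 8 = 8 + 2*P)
k = -14945 (k = (8 + 2*96) - 1*15145 = (8 + 192) - 15145 = 200 - 15145 = -14945)
u(f, K) = K*f
X(-109)/R + u(196, -212)/k = (-109)**2/(-21943) - 212*196/(-14945) = 11881*(-1/21943) - 41552*(-1/14945) = -11881/21943 + 848/305 = 14983959/6692615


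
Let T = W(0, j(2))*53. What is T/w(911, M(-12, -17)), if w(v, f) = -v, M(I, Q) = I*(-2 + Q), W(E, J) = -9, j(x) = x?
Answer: 477/911 ≈ 0.52360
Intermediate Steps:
T = -477 (T = -9*53 = -477)
T/w(911, M(-12, -17)) = -477/((-1*911)) = -477/(-911) = -477*(-1/911) = 477/911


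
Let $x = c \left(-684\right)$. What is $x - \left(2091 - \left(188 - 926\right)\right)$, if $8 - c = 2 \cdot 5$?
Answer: $-1461$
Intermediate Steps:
$c = -2$ ($c = 8 - 2 \cdot 5 = 8 - 10 = -2$)
$x = 1368$ ($x = \left(-2\right) \left(-684\right) = 1368$)
$x - \left(2091 - \left(188 - 926\right)\right) = 1368 - \left(2091 - \left(188 - 926\right)\right) = 1368 - \left(2091 - -738\right) = 1368 - \left(2091 + 738\right) = 1368 - 2829 = -1461$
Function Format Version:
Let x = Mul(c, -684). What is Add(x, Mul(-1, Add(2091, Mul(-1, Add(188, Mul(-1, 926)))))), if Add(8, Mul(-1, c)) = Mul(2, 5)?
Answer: -1461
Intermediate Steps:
c = -2 (c = Add(8, Mul(-1, Mul(2, 5))) = Add(8, Mul(-1, 10)) = Add(8, -10) = -2)
x = 1368 (x = Mul(-2, -684) = 1368)
Add(x, Mul(-1, Add(2091, Mul(-1, Add(188, Mul(-1, 926)))))) = Add(1368, Mul(-1, Add(2091, Mul(-1, Add(188, Mul(-1, 926)))))) = Add(1368, Mul(-1, Add(2091, Mul(-1, Add(188, -926))))) = Add(1368, Mul(-1, Add(2091, Mul(-1, -738)))) = Add(1368, Mul(-1, Add(2091, 738))) = Add(1368, Mul(-1, 2829)) = Add(1368, -2829) = -1461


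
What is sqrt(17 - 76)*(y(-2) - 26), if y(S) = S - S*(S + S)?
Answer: -36*I*sqrt(59) ≈ -276.52*I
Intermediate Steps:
y(S) = S - 2*S**2 (y(S) = S - S*2*S = S - 2*S**2)
sqrt(17 - 76)*(y(-2) - 26) = sqrt(17 - 76)*(-2*(1 - 2*(-2)) - 26) = sqrt(-59)*(-2*(1 + 4) - 26) = (I*sqrt(59))*(-2*5 - 26) = (I*sqrt(59))*(-10 - 26) = (I*sqrt(59))*(-36) = -36*I*sqrt(59)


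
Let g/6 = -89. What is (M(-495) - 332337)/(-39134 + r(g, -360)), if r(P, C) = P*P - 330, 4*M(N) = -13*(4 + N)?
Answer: -1322965/982768 ≈ -1.3462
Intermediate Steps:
g = -534 (g = 6*(-89) = -534)
M(N) = -13 - 13*N/4 (M(N) = (-13*(4 + N))/4 = (-52 - 13*N)/4 = -13 - 13*N/4)
r(P, C) = -330 + P² (r(P, C) = P² - 330 = -330 + P²)
(M(-495) - 332337)/(-39134 + r(g, -360)) = ((-13 - 13/4*(-495)) - 332337)/(-39134 + (-330 + (-534)²)) = ((-13 + 6435/4) - 332337)/(-39134 + (-330 + 285156)) = (6383/4 - 332337)/(-39134 + 284826) = -1322965/4/245692 = -1322965/4*1/245692 = -1322965/982768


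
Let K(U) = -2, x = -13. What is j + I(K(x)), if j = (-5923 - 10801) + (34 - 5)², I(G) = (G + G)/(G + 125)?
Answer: -1953613/123 ≈ -15883.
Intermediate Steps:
I(G) = 2*G/(125 + G) (I(G) = (2*G)/(125 + G) = 2*G/(125 + G))
j = -15883 (j = -16724 + 29² = -16724 + 841 = -15883)
j + I(K(x)) = -15883 + 2*(-2)/(125 - 2) = -15883 + 2*(-2)/123 = -15883 + 2*(-2)*(1/123) = -15883 - 4/123 = -1953613/123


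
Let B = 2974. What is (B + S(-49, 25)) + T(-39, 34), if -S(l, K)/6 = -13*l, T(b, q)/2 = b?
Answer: -926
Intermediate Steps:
T(b, q) = 2*b
S(l, K) = 78*l (S(l, K) = -(-78)*l = 78*l)
(B + S(-49, 25)) + T(-39, 34) = (2974 + 78*(-49)) + 2*(-39) = (2974 - 3822) - 78 = -848 - 78 = -926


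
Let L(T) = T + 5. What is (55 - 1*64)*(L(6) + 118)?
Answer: -1161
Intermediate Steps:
L(T) = 5 + T
(55 - 1*64)*(L(6) + 118) = (55 - 1*64)*((5 + 6) + 118) = (55 - 64)*(11 + 118) = -9*129 = -1161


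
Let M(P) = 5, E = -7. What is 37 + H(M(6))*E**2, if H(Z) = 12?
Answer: 625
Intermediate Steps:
37 + H(M(6))*E**2 = 37 + 12*(-7)**2 = 37 + 12*49 = 37 + 588 = 625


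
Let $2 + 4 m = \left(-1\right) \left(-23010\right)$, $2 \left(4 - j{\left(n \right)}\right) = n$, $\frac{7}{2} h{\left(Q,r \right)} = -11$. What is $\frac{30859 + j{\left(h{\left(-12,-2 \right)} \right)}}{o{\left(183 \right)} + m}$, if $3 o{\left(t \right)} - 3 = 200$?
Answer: $\frac{648156}{122213} \approx 5.3035$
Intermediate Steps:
$h{\left(Q,r \right)} = - \frac{22}{7}$ ($h{\left(Q,r \right)} = \frac{2}{7} \left(-11\right) = - \frac{22}{7}$)
$j{\left(n \right)} = 4 - \frac{n}{2}$
$m = 5752$ ($m = - \frac{1}{2} + \frac{\left(-1\right) \left(-23010\right)}{4} = - \frac{1}{2} + \frac{1}{4} \cdot 23010 = - \frac{1}{2} + \frac{11505}{2} = 5752$)
$o{\left(t \right)} = \frac{203}{3}$ ($o{\left(t \right)} = 1 + \frac{1}{3} \cdot 200 = 1 + \frac{200}{3} = \frac{203}{3}$)
$\frac{30859 + j{\left(h{\left(-12,-2 \right)} \right)}}{o{\left(183 \right)} + m} = \frac{30859 + \left(4 - - \frac{11}{7}\right)}{\frac{203}{3} + 5752} = \frac{30859 + \left(4 + \frac{11}{7}\right)}{\frac{17459}{3}} = \left(30859 + \frac{39}{7}\right) \frac{3}{17459} = \frac{216052}{7} \cdot \frac{3}{17459} = \frac{648156}{122213}$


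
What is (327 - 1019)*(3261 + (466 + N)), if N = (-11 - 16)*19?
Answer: -2224088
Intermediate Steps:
N = -513 (N = -27*19 = -513)
(327 - 1019)*(3261 + (466 + N)) = (327 - 1019)*(3261 + (466 - 513)) = -692*(3261 - 47) = -692*3214 = -2224088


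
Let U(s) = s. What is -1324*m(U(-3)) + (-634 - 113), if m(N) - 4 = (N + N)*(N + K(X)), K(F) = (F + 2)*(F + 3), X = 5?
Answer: 414989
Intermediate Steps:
K(F) = (2 + F)*(3 + F)
m(N) = 4 + 2*N*(56 + N) (m(N) = 4 + (N + N)*(N + (6 + 5² + 5*5)) = 4 + (2*N)*(N + (6 + 25 + 25)) = 4 + (2*N)*(N + 56) = 4 + (2*N)*(56 + N) = 4 + 2*N*(56 + N))
-1324*m(U(-3)) + (-634 - 113) = -1324*(4 + 2*(-3)² + 112*(-3)) + (-634 - 113) = -1324*(4 + 2*9 - 336) - 747 = -1324*(4 + 18 - 336) - 747 = -1324*(-314) - 747 = 415736 - 747 = 414989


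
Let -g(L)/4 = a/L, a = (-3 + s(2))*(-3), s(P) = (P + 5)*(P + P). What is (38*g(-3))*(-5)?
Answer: 19000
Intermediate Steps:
s(P) = 2*P*(5 + P) (s(P) = (5 + P)*(2*P) = 2*P*(5 + P))
a = -75 (a = (-3 + 2*2*(5 + 2))*(-3) = (-3 + 2*2*7)*(-3) = (-3 + 28)*(-3) = 25*(-3) = -75)
g(L) = 300/L (g(L) = -(-300)/L = 300/L)
(38*g(-3))*(-5) = (38*(300/(-3)))*(-5) = (38*(300*(-⅓)))*(-5) = (38*(-100))*(-5) = -3800*(-5) = 19000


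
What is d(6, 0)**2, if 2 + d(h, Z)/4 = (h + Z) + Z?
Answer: 256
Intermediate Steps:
d(h, Z) = -8 + 4*h + 8*Z (d(h, Z) = -8 + 4*((h + Z) + Z) = -8 + 4*((Z + h) + Z) = -8 + 4*(h + 2*Z) = -8 + (4*h + 8*Z) = -8 + 4*h + 8*Z)
d(6, 0)**2 = (-8 + 4*6 + 8*0)**2 = (-8 + 24 + 0)**2 = 16**2 = 256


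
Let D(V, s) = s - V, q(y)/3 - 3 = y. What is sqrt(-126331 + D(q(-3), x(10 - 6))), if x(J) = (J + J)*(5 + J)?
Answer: I*sqrt(126259) ≈ 355.33*I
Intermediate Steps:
x(J) = 2*J*(5 + J) (x(J) = (2*J)*(5 + J) = 2*J*(5 + J))
q(y) = 9 + 3*y
sqrt(-126331 + D(q(-3), x(10 - 6))) = sqrt(-126331 + (2*(10 - 6)*(5 + (10 - 6)) - (9 + 3*(-3)))) = sqrt(-126331 + (2*4*(5 + 4) - (9 - 9))) = sqrt(-126331 + (2*4*9 - 1*0)) = sqrt(-126331 + (72 + 0)) = sqrt(-126331 + 72) = sqrt(-126259) = I*sqrt(126259)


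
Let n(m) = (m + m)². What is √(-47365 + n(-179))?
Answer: √80799 ≈ 284.25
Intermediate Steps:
n(m) = 4*m² (n(m) = (2*m)² = 4*m²)
√(-47365 + n(-179)) = √(-47365 + 4*(-179)²) = √(-47365 + 4*32041) = √(-47365 + 128164) = √80799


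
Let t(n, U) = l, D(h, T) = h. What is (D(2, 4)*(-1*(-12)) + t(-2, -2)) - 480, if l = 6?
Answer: -450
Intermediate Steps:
t(n, U) = 6
(D(2, 4)*(-1*(-12)) + t(-2, -2)) - 480 = (2*(-1*(-12)) + 6) - 480 = (2*12 + 6) - 480 = (24 + 6) - 480 = 30 - 480 = -450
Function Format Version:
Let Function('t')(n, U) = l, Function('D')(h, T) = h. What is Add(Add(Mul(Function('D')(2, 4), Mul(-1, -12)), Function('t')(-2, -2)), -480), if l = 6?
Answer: -450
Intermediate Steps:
Function('t')(n, U) = 6
Add(Add(Mul(Function('D')(2, 4), Mul(-1, -12)), Function('t')(-2, -2)), -480) = Add(Add(Mul(2, Mul(-1, -12)), 6), -480) = Add(Add(Mul(2, 12), 6), -480) = Add(Add(24, 6), -480) = Add(30, -480) = -450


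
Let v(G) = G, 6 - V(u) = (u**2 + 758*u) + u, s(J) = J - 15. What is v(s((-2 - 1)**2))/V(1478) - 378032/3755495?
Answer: -124985710799/1241671800860 ≈ -0.10066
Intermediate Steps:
s(J) = -15 + J
V(u) = 6 - u**2 - 759*u (V(u) = 6 - ((u**2 + 758*u) + u) = 6 - (u**2 + 759*u) = 6 + (-u**2 - 759*u) = 6 - u**2 - 759*u)
v(s((-2 - 1)**2))/V(1478) - 378032/3755495 = (-15 + (-2 - 1)**2)/(6 - 1*1478**2 - 759*1478) - 378032/3755495 = (-15 + (-3)**2)/(6 - 1*2184484 - 1121802) - 378032*1/3755495 = (-15 + 9)/(6 - 2184484 - 1121802) - 378032/3755495 = -6/(-3306280) - 378032/3755495 = -6*(-1/3306280) - 378032/3755495 = 3/1653140 - 378032/3755495 = -124985710799/1241671800860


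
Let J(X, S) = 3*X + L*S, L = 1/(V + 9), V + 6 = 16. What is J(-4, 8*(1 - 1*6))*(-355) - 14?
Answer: 94874/19 ≈ 4993.4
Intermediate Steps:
V = 10 (V = -6 + 16 = 10)
L = 1/19 (L = 1/(10 + 9) = 1/19 ≈ 0.052632)
J(X, S) = 3*X + S/19
J(-4, 8*(1 - 1*6))*(-355) - 14 = (3*(-4) + (8*(1 - 1*6))/19)*(-355) - 14 = (-12 + (8*(1 - 6))/19)*(-355) - 14 = (-12 + (8*(-5))/19)*(-355) - 14 = (-12 + (1/19)*(-40))*(-355) - 14 = (-12 - 40/19)*(-355) - 14 = -268/19*(-355) - 14 = 95140/19 - 14 = 94874/19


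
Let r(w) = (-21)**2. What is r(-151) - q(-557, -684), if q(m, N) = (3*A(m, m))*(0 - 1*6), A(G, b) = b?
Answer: -9585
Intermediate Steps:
q(m, N) = -18*m (q(m, N) = (3*m)*(0 - 1*6) = (3*m)*(0 - 6) = (3*m)*(-6) = -18*m)
r(w) = 441
r(-151) - q(-557, -684) = 441 - (-18)*(-557) = 441 - 1*10026 = 441 - 10026 = -9585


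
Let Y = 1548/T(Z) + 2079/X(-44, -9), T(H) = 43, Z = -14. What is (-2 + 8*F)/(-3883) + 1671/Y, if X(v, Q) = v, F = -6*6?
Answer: -8646974/58245 ≈ -148.46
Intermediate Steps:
F = -36
Y = -45/4 (Y = 1548/43 + 2079/(-44) = 1548*(1/43) + 2079*(-1/44) = 36 - 189/4 = -45/4 ≈ -11.250)
(-2 + 8*F)/(-3883) + 1671/Y = (-2 + 8*(-36))/(-3883) + 1671/(-45/4) = (-2 - 288)*(-1/3883) + 1671*(-4/45) = -290*(-1/3883) - 2228/15 = 290/3883 - 2228/15 = -8646974/58245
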